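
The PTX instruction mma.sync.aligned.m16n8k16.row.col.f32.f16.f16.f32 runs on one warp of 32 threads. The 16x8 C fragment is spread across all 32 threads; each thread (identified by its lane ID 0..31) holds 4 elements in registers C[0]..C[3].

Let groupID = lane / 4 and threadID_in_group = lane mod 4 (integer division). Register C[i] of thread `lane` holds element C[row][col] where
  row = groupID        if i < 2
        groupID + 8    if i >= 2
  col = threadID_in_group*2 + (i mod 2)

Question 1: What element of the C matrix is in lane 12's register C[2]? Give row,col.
11,0

lane 12→12/4=3, 12 mod 4=0
i=2  r:3+8→11  c:2·0+0→0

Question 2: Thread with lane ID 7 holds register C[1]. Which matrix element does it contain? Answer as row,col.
L=7=>grp=7>>2=1, tig=7&3=3
[1]=>row 1+0=1  col 3·2+1=7

1,7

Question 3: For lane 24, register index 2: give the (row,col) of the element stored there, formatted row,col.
14,0

L=24⇒gr=24>>2=6, th=24&3=0
[2]⇒row 6+8=14  col 0·2+0=0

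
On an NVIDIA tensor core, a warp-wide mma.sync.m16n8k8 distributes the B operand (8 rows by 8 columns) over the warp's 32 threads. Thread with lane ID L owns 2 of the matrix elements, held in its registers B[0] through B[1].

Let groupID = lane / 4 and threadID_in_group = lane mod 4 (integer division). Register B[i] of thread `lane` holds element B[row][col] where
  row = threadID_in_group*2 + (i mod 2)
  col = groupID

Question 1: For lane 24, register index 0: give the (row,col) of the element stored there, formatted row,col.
lane 24->24/4=6, 24 mod 4=0
i=0  r:2·0+0->0  c:6

0,6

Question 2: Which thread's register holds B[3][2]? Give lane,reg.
c=2->g=2  r=3->t=1,b0=1
L=2*4+1=9  i=1=1

9,1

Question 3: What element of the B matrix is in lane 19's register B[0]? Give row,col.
lane 19: gid=4 (19/4), tid=3 (19%4)
i=0: r=3*2+0=6, c=gid=4

6,4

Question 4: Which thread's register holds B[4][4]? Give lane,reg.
c:4=>grp=4  r:4=>tig=2,lo=0
L=4*4+2=18  i=0=0

18,0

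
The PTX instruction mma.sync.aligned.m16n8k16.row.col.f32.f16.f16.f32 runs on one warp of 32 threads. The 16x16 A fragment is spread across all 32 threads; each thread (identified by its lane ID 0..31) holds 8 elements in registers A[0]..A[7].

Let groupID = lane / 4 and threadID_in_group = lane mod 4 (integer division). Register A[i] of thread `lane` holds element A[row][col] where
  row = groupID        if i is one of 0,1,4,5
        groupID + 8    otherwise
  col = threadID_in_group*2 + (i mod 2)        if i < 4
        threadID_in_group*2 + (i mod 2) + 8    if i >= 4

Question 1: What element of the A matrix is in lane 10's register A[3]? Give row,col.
L=10⇒gr=10>>2=2, th=10&3=2
[3]⇒row 2+8=10  col 2·2+1+0=5

10,5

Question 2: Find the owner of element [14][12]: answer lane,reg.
r=14⇒gr=6,Rb=1  c=12⇒Cb=1,th=2,odd=0
L=6*4+2=26  i=1*4+1*2+0=6

26,6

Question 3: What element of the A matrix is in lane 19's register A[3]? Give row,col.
19: gr=4,th=3
[3] (4+8,3*2+1+0) = (12,7)

12,7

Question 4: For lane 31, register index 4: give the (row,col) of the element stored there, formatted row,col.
7,14

L=31->g=31>>2=7, t=31&3=3
[4]->row 7+0=7  col 3·2+0+8=14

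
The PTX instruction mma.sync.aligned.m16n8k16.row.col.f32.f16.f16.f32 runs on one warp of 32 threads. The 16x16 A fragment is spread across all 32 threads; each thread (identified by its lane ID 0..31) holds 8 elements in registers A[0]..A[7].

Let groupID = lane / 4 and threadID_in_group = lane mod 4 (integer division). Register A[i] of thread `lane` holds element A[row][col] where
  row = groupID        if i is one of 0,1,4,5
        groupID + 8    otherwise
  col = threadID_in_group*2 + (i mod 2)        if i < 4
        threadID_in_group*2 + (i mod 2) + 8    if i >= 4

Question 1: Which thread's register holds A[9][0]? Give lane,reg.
4,2

r:9=>grp=1,rB=1  c:0=>cB=0,tig=0,lo=0
L=1*4+0=4  i=0*4+1*2+0=2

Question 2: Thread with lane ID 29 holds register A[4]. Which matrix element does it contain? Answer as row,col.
L=29->gid=29>>2=7, tid=29&3=1
[4]->row 7+0=7  col 1·2+0+8=10

7,10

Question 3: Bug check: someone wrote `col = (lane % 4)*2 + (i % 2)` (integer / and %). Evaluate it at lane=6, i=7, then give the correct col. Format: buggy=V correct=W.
buggy=5 correct=13

`(lane % 4)*2 + (i % 2)`[6,7]->5
L=6->gid=6>>2=1, tid=6&3=2
[7]->row 1+8=9  col 2·2+1+8=13
col: 5 vs 13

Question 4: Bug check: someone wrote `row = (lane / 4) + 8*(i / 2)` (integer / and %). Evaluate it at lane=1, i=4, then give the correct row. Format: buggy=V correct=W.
`(lane / 4) + 8*(i / 2)`[1,4]->16
L=1->gid=1>>2=0, tid=1&3=1
[4]->row 0+0=0  col 1·2+0+8=10
row: 16 vs 0

buggy=16 correct=0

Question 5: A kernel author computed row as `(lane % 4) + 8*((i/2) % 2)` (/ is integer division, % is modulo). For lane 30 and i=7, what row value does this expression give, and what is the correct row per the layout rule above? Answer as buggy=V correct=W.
buggy=10 correct=15

`(lane % 4) + 8*((i/2) % 2)`[30,7]->10
lane 30->30/4=7, 30 mod 4=2
i=7  r:7+8->15  c:2·2+1+8->13
row: 10 vs 15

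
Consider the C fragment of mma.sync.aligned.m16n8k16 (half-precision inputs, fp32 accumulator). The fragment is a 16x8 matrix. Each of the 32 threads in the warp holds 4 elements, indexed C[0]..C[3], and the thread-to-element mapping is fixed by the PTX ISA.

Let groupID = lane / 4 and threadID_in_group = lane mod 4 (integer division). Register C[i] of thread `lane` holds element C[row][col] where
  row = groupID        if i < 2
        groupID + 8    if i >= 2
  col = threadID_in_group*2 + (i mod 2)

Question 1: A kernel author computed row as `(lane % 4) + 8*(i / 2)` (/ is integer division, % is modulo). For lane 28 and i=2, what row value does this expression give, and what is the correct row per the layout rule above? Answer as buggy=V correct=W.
buggy=8 correct=15

`(lane % 4) + 8*(i / 2)`[28,2]→8
28: G=7,T=0
[2] (7+8,0*2+0) = (15,0)
row: 8 vs 15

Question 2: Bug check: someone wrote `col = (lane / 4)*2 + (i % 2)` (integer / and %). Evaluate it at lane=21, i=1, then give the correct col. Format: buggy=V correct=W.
buggy=11 correct=3

`(lane / 4)*2 + (i % 2)`[21,1]→11
21: G=5,T=1
[1] (5+0,1*2+1) = (5,3)
col: 11 vs 3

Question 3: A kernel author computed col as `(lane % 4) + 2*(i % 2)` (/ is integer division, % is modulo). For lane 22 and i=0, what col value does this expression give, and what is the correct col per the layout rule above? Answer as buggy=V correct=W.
buggy=2 correct=4

`(lane % 4) + 2*(i % 2)`[22,0]=>2
22: grp=5,tig=2
[0] (5+0,2*2+0) = (5,4)
col: 2 vs 4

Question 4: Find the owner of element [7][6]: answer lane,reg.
r: 7->gid=7,r8=0  c: 6->tid=3,i&1=0
L=7*4+3=31  i=0*2+0=0

31,0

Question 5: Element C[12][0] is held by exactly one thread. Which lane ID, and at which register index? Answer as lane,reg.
r: 12->gid=4,r8=1  c: 0->tid=0,i&1=0
L=4*4+0=16  i=1*2+0=2

16,2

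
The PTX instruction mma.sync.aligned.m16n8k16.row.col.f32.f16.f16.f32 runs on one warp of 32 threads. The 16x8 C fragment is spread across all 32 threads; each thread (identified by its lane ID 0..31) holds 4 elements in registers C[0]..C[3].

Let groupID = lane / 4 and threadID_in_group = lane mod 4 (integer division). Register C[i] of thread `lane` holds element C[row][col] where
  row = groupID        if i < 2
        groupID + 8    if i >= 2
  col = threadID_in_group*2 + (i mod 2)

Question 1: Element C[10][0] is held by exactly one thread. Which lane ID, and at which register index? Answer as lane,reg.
8,2

r=10→G=2,rhi=1  c=0→T=0,p=0
L=2*4+0=8  i=1*2+0=2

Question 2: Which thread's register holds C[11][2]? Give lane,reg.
13,2

r=11→G=3,rhi=1  c=2→T=1,p=0
L=3*4+1=13  i=1*2+0=2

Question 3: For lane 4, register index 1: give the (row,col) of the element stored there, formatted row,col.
lane 4->4/4=1, 4 mod 4=0
i=1  r:1+0->1  c:2·0+1->1

1,1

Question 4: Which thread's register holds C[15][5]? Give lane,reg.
r=15->g=7,rb=1  c=5->t=2,b0=1
L=7*4+2=30  i=1*2+1=3

30,3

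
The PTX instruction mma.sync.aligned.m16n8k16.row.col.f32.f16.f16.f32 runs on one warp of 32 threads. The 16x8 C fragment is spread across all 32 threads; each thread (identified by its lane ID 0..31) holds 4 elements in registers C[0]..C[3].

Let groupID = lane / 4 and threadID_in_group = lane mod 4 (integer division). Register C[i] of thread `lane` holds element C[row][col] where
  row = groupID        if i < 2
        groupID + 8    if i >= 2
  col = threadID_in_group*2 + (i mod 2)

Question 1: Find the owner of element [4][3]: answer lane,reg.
r:4=>grp=4,rB=0  c:3=>tig=1,lo=1
L=4*4+1=17  i=0*2+1=1

17,1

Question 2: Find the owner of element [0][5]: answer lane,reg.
2,1

r=0->g=0,rb=0  c=5->t=2,b0=1
L=0*4+2=2  i=0*2+1=1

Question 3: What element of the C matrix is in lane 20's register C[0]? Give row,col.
lane 20⇒20/4=5, 20 mod 4=0
i=0  r:5+0⇒5  c:2·0+0⇒0

5,0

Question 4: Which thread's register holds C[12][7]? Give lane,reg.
r:12=>grp=4,rB=1  c:7=>tig=3,lo=1
L=4*4+3=19  i=1*2+1=3

19,3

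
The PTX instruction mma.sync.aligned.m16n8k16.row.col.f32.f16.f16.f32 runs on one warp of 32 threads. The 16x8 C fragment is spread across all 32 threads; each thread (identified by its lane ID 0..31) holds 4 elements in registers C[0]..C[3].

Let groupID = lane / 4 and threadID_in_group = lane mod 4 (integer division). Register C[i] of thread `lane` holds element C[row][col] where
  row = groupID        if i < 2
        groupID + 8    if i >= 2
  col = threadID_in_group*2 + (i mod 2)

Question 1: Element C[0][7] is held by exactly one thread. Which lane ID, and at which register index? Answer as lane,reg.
r:0=>grp=0,rB=0  c:7=>tig=3,lo=1
L=0*4+3=3  i=0*2+1=1

3,1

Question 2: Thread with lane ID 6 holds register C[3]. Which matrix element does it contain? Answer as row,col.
9,5

L=6→G=6>>2=1, T=6&3=2
[3]→row 1+8=9  col 2·2+1=5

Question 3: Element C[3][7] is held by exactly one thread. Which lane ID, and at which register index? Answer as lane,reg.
15,1

r=3->g=3,rb=0  c=7->t=3,b0=1
L=3*4+3=15  i=0*2+1=1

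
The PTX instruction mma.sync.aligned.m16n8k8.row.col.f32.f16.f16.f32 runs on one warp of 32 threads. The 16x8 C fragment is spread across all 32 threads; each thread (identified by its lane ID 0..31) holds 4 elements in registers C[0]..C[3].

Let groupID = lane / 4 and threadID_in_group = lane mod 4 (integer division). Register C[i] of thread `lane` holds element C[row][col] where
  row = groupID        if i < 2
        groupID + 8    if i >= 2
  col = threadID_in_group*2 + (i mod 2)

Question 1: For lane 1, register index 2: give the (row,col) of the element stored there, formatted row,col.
lane 1→1/4=0, 1 mod 4=1
i=2  r:0+8→8  c:2·1+0→2

8,2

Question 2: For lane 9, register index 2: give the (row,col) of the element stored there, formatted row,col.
10,2

lane 9: gid=2 (9/4), tid=1 (9%4)
i=2: r=2+8=10, c=1*2+0=2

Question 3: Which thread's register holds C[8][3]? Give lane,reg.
r=8→G=0,rhi=1  c=3→T=1,p=1
L=0*4+1=1  i=1*2+1=3

1,3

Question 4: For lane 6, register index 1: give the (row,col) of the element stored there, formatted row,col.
lane 6: G=1 (6/4), T=2 (6%4)
i=1: r=1+0=1, c=2*2+1=5

1,5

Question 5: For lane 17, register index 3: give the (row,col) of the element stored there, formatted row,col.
12,3

L=17⇒gr=17>>2=4, th=17&3=1
[3]⇒row 4+8=12  col 1·2+1=3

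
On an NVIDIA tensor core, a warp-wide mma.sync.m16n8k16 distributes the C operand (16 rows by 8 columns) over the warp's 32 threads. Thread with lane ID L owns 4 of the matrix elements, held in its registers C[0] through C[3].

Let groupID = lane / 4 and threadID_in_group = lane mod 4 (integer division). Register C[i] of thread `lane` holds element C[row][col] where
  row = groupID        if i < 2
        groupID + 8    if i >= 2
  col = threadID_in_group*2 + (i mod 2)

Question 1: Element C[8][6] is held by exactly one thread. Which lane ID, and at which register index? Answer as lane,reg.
3,2

r: 8->gid=0,r8=1  c: 6->tid=3,i&1=0
L=0*4+3=3  i=1*2+0=2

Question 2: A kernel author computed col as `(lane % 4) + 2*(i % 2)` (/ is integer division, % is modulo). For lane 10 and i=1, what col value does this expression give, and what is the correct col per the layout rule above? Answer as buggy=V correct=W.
`(lane % 4) + 2*(i % 2)`[10,1]⇒4
lane 10: gr=2 (10/4), th=2 (10%4)
i=1: r=2+0=2, c=2*2+1=5
col: 4 vs 5

buggy=4 correct=5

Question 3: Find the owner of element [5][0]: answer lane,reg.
20,0

r=5→G=5,rhi=0  c=0→T=0,p=0
L=5*4+0=20  i=0*2+0=0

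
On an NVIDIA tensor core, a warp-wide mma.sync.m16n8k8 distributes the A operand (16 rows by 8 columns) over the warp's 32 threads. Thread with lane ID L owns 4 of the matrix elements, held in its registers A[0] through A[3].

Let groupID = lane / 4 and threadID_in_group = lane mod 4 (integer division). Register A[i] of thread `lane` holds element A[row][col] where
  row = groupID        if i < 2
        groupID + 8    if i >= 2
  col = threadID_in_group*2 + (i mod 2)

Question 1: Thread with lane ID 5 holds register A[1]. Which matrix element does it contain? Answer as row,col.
5: gr=1,th=1
[1] (1+0,1*2+1) = (1,3)

1,3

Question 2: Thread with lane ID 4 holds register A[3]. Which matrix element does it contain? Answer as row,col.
L=4→G=4>>2=1, T=4&3=0
[3]→row 1+8=9  col 0·2+1=1

9,1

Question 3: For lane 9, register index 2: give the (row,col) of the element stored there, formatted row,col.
L=9→G=9>>2=2, T=9&3=1
[2]→row 2+8=10  col 1·2+0=2

10,2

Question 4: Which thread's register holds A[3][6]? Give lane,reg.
15,0

r:3=>grp=3,rB=0  c:6=>tig=3,lo=0
L=3*4+3=15  i=0*2+0=0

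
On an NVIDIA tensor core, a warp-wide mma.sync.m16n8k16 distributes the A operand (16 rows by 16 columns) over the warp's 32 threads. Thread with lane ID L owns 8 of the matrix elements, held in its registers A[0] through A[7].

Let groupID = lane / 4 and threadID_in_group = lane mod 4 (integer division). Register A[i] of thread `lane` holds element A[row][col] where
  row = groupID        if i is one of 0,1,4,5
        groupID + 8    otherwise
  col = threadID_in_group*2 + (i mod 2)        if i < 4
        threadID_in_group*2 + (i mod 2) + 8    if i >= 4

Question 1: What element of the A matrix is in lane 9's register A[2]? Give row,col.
lane 9: g=2 (9/4), t=1 (9%4)
i=2: r=2+8=10, c=1*2+0+0=2

10,2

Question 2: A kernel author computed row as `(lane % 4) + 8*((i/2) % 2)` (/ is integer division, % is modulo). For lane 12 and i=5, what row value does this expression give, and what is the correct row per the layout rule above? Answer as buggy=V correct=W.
`(lane % 4) + 8*((i/2) % 2)`[12,5]->0
lane 12->12/4=3, 12 mod 4=0
i=5  r:3+0->3  c:2·0+1+8->9
row: 0 vs 3

buggy=0 correct=3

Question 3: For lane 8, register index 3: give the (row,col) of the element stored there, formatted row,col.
10,1

8: gr=2,th=0
[3] (2+8,0*2+1+0) = (10,1)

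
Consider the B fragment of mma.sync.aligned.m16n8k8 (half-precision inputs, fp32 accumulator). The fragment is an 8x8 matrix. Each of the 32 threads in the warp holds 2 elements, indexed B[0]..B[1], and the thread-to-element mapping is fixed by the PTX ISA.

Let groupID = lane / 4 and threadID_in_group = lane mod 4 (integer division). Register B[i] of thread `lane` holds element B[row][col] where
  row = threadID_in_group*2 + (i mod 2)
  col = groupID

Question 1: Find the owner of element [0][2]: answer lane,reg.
8,0

c=2→G=2  r=0→T=0,p=0
L=2*4+0=8  i=0=0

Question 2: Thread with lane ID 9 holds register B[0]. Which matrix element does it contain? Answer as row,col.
9: grp=2,tig=1
[0] (1*2+0,2) = (2,2)

2,2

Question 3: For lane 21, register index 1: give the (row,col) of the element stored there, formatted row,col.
3,5

21: grp=5,tig=1
[1] (1*2+1,5) = (3,5)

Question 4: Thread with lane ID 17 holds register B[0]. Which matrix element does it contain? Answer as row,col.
2,4

lane 17=>17/4=4, 17 mod 4=1
i=0  r:2·1+0=>2  c:4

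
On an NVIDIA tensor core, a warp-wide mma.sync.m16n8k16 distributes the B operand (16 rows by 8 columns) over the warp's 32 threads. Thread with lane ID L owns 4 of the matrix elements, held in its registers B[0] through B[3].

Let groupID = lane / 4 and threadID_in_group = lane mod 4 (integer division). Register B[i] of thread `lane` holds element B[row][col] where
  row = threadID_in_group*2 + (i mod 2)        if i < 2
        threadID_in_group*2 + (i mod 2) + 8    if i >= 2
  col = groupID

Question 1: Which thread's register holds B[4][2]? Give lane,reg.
10,0

c: 2->gid=2  r: 4->r8=0,tid=2,i&1=0
L=2*4+2=10  i=0*2+0=0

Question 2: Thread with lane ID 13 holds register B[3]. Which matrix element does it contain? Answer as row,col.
11,3

13: G=3,T=1
[3] (1*2+1+8,3) = (11,3)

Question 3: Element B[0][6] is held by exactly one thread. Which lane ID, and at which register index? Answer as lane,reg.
24,0

c: 6->gid=6  r: 0->r8=0,tid=0,i&1=0
L=6*4+0=24  i=0*2+0=0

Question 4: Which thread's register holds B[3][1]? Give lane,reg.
c=1⇒gr=1  r=3⇒Rb=0,th=1,odd=1
L=1*4+1=5  i=0*2+1=1

5,1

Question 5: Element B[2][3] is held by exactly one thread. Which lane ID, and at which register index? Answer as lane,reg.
c=3→G=3  r=2→rhi=0,T=1,p=0
L=3*4+1=13  i=0*2+0=0

13,0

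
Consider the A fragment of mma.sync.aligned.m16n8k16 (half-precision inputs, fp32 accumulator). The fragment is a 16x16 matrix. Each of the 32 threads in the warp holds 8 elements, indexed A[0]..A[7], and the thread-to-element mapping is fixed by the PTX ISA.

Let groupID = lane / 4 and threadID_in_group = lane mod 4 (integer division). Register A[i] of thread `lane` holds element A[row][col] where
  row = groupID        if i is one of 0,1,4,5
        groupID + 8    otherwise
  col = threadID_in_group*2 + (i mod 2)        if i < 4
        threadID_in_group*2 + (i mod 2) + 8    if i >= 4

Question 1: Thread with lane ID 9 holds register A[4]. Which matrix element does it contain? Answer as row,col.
2,10

lane 9=>9/4=2, 9 mod 4=1
i=4  r:2+0=>2  c:2·1+0+8=>10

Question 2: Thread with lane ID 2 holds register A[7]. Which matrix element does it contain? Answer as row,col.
lane 2: gr=0 (2/4), th=2 (2%4)
i=7: r=0+8=8, c=2*2+1+8=13

8,13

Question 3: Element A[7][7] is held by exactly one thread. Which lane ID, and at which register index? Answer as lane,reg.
31,1

r=7->g=7,rb=0  c=7->cb=0,t=3,b0=1
L=7*4+3=31  i=0*4+0*2+1=1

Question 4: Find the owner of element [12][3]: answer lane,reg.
r=12→G=4,rhi=1  c=3→chi=0,T=1,p=1
L=4*4+1=17  i=0*4+1*2+1=3

17,3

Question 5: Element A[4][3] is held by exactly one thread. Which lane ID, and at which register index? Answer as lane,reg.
r=4->g=4,rb=0  c=3->cb=0,t=1,b0=1
L=4*4+1=17  i=0*4+0*2+1=1

17,1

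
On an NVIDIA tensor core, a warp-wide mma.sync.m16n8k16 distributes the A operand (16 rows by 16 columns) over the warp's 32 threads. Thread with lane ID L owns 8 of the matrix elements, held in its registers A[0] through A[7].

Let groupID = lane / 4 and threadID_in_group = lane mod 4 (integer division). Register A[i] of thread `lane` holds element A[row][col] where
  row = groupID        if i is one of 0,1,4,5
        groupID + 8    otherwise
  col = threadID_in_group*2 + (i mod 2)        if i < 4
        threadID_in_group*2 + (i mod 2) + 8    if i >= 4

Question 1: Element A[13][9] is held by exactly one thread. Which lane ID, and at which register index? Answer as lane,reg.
r=13->g=5,rb=1  c=9->cb=1,t=0,b0=1
L=5*4+0=20  i=1*4+1*2+1=7

20,7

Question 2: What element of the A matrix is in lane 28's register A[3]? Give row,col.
15,1

lane 28->28/4=7, 28 mod 4=0
i=3  r:7+8->15  c:2·0+1+0->1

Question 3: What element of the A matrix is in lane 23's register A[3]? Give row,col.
lane 23->23/4=5, 23 mod 4=3
i=3  r:5+8->13  c:2·3+1+0->7

13,7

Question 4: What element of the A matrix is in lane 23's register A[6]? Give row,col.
13,14

L=23->g=23>>2=5, t=23&3=3
[6]->row 5+8=13  col 3·2+0+8=14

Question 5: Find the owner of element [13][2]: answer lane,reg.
r=13→G=5,rhi=1  c=2→chi=0,T=1,p=0
L=5*4+1=21  i=0*4+1*2+0=2

21,2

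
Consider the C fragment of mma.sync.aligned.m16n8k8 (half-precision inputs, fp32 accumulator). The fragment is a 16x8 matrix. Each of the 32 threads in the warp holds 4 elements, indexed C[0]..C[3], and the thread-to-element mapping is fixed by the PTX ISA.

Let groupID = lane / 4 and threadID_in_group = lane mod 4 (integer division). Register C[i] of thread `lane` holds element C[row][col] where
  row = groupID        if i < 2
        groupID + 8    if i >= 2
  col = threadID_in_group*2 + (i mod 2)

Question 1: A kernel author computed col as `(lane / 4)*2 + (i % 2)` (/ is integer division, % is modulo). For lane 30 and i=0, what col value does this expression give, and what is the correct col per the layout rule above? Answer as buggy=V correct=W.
`(lane / 4)*2 + (i % 2)`[30,0]=>14
lane 30: grp=7 (30/4), tig=2 (30%4)
i=0: r=7+0=7, c=2*2+0=4
col: 14 vs 4

buggy=14 correct=4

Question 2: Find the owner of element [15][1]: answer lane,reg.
28,3

r=15->g=7,rb=1  c=1->t=0,b0=1
L=7*4+0=28  i=1*2+1=3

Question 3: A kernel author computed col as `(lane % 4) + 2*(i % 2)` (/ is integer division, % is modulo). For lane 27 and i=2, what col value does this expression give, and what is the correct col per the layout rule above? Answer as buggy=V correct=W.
buggy=3 correct=6

`(lane % 4) + 2*(i % 2)`[27,2]→3
lane 27→27/4=6, 27 mod 4=3
i=2  r:6+8→14  c:2·3+0→6
col: 3 vs 6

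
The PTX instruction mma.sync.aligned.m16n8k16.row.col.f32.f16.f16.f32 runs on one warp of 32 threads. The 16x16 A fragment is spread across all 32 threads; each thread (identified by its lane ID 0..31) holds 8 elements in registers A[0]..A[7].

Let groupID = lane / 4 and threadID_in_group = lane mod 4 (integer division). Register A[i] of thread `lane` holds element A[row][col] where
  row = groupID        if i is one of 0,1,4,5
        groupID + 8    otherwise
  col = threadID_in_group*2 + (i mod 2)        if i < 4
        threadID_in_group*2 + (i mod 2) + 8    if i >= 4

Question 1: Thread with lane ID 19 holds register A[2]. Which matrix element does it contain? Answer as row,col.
12,6

19: grp=4,tig=3
[2] (4+8,3*2+0+0) = (12,6)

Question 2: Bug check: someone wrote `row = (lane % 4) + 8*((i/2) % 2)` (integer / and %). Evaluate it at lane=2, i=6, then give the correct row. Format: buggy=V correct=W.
buggy=10 correct=8

`(lane % 4) + 8*((i/2) % 2)`[2,6]->10
L=2->g=2>>2=0, t=2&3=2
[6]->row 0+8=8  col 2·2+0+8=12
row: 10 vs 8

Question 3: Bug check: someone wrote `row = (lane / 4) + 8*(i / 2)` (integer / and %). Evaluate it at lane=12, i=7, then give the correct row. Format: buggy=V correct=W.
buggy=27 correct=11

`(lane / 4) + 8*(i / 2)`[12,7]→27
L=12→G=12>>2=3, T=12&3=0
[7]→row 3+8=11  col 0·2+1+8=9
row: 27 vs 11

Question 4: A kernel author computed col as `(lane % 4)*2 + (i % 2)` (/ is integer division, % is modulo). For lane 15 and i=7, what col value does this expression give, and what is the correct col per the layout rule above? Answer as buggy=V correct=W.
buggy=7 correct=15

`(lane % 4)*2 + (i % 2)`[15,7]→7
lane 15: G=3 (15/4), T=3 (15%4)
i=7: r=3+8=11, c=3*2+1+8=15
col: 7 vs 15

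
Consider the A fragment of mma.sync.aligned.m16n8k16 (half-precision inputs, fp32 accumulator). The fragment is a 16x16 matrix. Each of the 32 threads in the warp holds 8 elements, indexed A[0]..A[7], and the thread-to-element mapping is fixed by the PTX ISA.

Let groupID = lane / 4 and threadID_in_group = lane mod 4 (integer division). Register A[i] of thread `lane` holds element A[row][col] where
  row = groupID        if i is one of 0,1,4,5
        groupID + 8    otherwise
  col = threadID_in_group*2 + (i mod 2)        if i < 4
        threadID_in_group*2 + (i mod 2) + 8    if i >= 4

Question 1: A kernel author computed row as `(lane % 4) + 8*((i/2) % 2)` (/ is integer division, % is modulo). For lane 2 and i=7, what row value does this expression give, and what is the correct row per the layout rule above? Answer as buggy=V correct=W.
buggy=10 correct=8

`(lane % 4) + 8*((i/2) % 2)`[2,7]->10
lane 2: gid=0 (2/4), tid=2 (2%4)
i=7: r=0+8=8, c=2*2+1+8=13
row: 10 vs 8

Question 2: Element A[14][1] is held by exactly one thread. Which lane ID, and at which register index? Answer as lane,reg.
24,3

r=14→G=6,rhi=1  c=1→chi=0,T=0,p=1
L=6*4+0=24  i=0*4+1*2+1=3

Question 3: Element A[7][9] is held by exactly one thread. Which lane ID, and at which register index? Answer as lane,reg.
28,5

r:7=>grp=7,rB=0  c:9=>cB=1,tig=0,lo=1
L=7*4+0=28  i=1*4+0*2+1=5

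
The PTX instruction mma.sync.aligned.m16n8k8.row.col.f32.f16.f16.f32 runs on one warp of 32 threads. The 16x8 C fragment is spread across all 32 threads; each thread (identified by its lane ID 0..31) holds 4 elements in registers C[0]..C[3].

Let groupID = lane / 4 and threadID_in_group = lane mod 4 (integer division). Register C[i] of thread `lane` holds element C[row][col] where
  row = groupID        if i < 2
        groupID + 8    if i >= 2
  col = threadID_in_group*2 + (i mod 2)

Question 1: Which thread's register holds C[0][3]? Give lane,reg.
1,1

r=0->g=0,rb=0  c=3->t=1,b0=1
L=0*4+1=1  i=0*2+1=1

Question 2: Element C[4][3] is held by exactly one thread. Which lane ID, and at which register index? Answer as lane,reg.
17,1

r=4→G=4,rhi=0  c=3→T=1,p=1
L=4*4+1=17  i=0*2+1=1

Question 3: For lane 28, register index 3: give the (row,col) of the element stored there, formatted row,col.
15,1

L=28→G=28>>2=7, T=28&3=0
[3]→row 7+8=15  col 0·2+1=1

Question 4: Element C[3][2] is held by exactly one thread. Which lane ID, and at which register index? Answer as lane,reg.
13,0

r=3⇒gr=3,Rb=0  c=2⇒th=1,odd=0
L=3*4+1=13  i=0*2+0=0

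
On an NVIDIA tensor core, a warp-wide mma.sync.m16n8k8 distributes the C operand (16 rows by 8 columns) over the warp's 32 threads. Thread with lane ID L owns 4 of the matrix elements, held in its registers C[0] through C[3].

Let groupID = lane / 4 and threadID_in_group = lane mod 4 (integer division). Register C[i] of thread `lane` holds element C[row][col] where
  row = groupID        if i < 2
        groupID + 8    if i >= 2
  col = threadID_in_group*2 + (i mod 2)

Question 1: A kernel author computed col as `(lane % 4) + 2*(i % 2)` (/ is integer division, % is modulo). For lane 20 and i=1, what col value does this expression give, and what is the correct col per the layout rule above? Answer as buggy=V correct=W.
`(lane % 4) + 2*(i % 2)`[20,1]=>2
lane 20: grp=5 (20/4), tig=0 (20%4)
i=1: r=5+0=5, c=0*2+1=1
col: 2 vs 1

buggy=2 correct=1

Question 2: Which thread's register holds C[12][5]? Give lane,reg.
18,3

r=12⇒gr=4,Rb=1  c=5⇒th=2,odd=1
L=4*4+2=18  i=1*2+1=3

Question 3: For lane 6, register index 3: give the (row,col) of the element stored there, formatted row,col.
6: gid=1,tid=2
[3] (1+8,2*2+1) = (9,5)

9,5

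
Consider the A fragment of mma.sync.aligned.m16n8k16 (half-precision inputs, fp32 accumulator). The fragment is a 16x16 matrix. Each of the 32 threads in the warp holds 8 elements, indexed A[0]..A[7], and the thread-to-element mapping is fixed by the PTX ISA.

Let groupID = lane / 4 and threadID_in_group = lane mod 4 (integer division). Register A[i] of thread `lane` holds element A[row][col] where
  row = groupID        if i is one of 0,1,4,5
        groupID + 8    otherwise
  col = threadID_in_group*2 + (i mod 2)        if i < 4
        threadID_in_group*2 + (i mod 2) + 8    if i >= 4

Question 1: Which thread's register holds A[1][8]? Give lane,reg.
r=1->g=1,rb=0  c=8->cb=1,t=0,b0=0
L=1*4+0=4  i=1*4+0*2+0=4

4,4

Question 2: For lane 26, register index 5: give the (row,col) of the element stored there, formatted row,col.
6,13

lane 26: grp=6 (26/4), tig=2 (26%4)
i=5: r=6+0=6, c=2*2+1+8=13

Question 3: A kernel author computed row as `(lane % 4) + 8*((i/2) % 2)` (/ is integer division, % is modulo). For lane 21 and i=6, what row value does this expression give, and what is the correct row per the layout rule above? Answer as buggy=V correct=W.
`(lane % 4) + 8*((i/2) % 2)`[21,6]=>9
lane 21: grp=5 (21/4), tig=1 (21%4)
i=6: r=5+8=13, c=1*2+0+8=10
row: 9 vs 13

buggy=9 correct=13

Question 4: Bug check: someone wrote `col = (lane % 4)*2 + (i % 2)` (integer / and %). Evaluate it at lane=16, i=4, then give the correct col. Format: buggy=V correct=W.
buggy=0 correct=8

`(lane % 4)*2 + (i % 2)`[16,4]=>0
16: grp=4,tig=0
[4] (4+0,0*2+0+8) = (4,8)
col: 0 vs 8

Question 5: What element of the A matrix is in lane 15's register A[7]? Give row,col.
15: G=3,T=3
[7] (3+8,3*2+1+8) = (11,15)

11,15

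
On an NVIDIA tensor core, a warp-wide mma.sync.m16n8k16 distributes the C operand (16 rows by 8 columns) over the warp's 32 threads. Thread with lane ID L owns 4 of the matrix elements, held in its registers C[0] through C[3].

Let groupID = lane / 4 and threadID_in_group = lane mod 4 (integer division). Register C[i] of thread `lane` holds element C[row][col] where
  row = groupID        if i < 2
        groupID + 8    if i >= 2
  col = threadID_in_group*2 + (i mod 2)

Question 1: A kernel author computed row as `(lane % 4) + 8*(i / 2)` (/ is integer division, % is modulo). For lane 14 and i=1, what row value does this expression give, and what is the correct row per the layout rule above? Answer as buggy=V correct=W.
`(lane % 4) + 8*(i / 2)`[14,1]⇒2
L=14⇒gr=14>>2=3, th=14&3=2
[1]⇒row 3+0=3  col 2·2+1=5
row: 2 vs 3

buggy=2 correct=3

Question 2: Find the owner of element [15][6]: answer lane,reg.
31,2

r: 15->gid=7,r8=1  c: 6->tid=3,i&1=0
L=7*4+3=31  i=1*2+0=2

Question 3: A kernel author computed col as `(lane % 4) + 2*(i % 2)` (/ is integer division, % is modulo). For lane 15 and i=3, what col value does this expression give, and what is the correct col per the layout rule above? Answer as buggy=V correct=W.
`(lane % 4) + 2*(i % 2)`[15,3]⇒5
lane 15: gr=3 (15/4), th=3 (15%4)
i=3: r=3+8=11, c=3*2+1=7
col: 5 vs 7

buggy=5 correct=7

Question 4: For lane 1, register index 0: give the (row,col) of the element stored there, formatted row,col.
0,2

1: G=0,T=1
[0] (0+0,1*2+0) = (0,2)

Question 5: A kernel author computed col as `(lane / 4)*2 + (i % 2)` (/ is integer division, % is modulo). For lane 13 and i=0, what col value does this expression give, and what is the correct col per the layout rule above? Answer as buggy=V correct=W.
`(lane / 4)*2 + (i % 2)`[13,0]->6
L=13->gid=13>>2=3, tid=13&3=1
[0]->row 3+0=3  col 1·2+0=2
col: 6 vs 2

buggy=6 correct=2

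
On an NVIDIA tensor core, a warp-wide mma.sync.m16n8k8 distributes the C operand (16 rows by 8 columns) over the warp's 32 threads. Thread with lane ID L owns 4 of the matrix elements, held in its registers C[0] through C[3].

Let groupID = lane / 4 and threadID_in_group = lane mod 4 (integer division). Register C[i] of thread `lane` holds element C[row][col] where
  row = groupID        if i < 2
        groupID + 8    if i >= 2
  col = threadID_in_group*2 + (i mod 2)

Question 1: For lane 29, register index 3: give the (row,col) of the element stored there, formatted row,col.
lane 29: gid=7 (29/4), tid=1 (29%4)
i=3: r=7+8=15, c=1*2+1=3

15,3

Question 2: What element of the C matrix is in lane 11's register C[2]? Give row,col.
lane 11->11/4=2, 11 mod 4=3
i=2  r:2+8->10  c:2·3+0->6

10,6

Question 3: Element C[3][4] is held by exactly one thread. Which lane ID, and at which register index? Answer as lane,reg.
14,0

r: 3->gid=3,r8=0  c: 4->tid=2,i&1=0
L=3*4+2=14  i=0*2+0=0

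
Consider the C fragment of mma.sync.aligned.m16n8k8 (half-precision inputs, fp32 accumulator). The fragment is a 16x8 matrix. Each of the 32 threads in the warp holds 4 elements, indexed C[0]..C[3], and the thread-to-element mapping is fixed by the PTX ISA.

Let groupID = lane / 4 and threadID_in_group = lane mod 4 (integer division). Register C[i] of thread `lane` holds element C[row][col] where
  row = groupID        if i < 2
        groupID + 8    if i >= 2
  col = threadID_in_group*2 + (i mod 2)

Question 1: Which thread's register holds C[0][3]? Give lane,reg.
1,1

r: 0->gid=0,r8=0  c: 3->tid=1,i&1=1
L=0*4+1=1  i=0*2+1=1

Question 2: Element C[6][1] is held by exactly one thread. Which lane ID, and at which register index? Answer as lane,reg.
24,1

r: 6->gid=6,r8=0  c: 1->tid=0,i&1=1
L=6*4+0=24  i=0*2+1=1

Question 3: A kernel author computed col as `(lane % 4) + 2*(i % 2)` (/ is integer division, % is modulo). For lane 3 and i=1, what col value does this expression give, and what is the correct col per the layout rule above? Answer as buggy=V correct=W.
buggy=5 correct=7

`(lane % 4) + 2*(i % 2)`[3,1]→5
3: G=0,T=3
[1] (0+0,3*2+1) = (0,7)
col: 5 vs 7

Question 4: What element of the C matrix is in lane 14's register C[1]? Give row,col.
L=14=>grp=14>>2=3, tig=14&3=2
[1]=>row 3+0=3  col 2·2+1=5

3,5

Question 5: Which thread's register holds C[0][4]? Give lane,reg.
r: 0->gid=0,r8=0  c: 4->tid=2,i&1=0
L=0*4+2=2  i=0*2+0=0

2,0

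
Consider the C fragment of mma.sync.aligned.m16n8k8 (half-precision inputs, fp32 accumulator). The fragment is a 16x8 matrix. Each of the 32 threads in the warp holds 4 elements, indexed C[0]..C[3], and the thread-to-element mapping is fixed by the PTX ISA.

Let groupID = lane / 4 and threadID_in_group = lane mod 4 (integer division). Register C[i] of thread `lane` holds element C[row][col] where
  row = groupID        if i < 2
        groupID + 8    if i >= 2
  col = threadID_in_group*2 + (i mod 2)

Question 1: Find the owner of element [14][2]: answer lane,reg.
25,2

r=14⇒gr=6,Rb=1  c=2⇒th=1,odd=0
L=6*4+1=25  i=1*2+0=2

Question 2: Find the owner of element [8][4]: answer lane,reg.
r: 8->gid=0,r8=1  c: 4->tid=2,i&1=0
L=0*4+2=2  i=1*2+0=2

2,2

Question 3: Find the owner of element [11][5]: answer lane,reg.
r=11→G=3,rhi=1  c=5→T=2,p=1
L=3*4+2=14  i=1*2+1=3

14,3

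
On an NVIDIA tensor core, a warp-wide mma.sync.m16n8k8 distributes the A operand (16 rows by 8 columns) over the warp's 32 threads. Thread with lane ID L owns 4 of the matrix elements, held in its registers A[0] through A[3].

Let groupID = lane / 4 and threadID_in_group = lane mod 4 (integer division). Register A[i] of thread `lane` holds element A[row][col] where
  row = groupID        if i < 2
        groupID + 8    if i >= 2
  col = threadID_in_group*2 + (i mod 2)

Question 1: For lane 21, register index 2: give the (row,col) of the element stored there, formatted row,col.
13,2

21: gr=5,th=1
[2] (5+8,1*2+0) = (13,2)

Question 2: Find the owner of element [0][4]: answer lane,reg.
2,0

r=0->g=0,rb=0  c=4->t=2,b0=0
L=0*4+2=2  i=0*2+0=0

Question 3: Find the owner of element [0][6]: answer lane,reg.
3,0

r:0=>grp=0,rB=0  c:6=>tig=3,lo=0
L=0*4+3=3  i=0*2+0=0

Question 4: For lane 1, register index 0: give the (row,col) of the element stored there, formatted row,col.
0,2

L=1⇒gr=1>>2=0, th=1&3=1
[0]⇒row 0+0=0  col 1·2+0=2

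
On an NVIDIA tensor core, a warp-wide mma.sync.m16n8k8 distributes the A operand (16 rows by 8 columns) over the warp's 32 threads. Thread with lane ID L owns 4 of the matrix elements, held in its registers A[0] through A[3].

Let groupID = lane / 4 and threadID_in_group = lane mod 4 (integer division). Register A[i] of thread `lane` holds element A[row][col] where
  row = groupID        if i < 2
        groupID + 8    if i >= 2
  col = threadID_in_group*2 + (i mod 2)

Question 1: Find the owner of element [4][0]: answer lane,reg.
16,0

r=4->g=4,rb=0  c=0->t=0,b0=0
L=4*4+0=16  i=0*2+0=0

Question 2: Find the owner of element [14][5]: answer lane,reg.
26,3

r=14→G=6,rhi=1  c=5→T=2,p=1
L=6*4+2=26  i=1*2+1=3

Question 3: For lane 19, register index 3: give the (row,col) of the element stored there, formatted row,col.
12,7

19: gr=4,th=3
[3] (4+8,3*2+1) = (12,7)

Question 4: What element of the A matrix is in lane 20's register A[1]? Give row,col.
5,1

L=20⇒gr=20>>2=5, th=20&3=0
[1]⇒row 5+0=5  col 0·2+1=1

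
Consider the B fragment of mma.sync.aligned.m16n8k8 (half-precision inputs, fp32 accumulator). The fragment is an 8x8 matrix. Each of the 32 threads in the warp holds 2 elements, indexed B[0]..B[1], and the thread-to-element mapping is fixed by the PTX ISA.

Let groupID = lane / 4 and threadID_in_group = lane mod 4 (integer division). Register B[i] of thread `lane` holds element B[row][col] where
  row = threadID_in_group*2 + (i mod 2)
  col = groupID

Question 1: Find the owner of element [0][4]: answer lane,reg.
c=4->g=4  r=0->t=0,b0=0
L=4*4+0=16  i=0=0

16,0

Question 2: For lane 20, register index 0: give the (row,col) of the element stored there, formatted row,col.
L=20⇒gr=20>>2=5, th=20&3=0
[0]⇒row 0·2+0=0  col gr=5

0,5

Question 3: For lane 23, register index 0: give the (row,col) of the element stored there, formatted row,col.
L=23->g=23>>2=5, t=23&3=3
[0]->row 3·2+0=6  col g=5

6,5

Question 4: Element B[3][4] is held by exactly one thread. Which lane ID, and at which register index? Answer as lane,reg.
17,1

c: 4->gid=4  r: 3->tid=1,i&1=1
L=4*4+1=17  i=1=1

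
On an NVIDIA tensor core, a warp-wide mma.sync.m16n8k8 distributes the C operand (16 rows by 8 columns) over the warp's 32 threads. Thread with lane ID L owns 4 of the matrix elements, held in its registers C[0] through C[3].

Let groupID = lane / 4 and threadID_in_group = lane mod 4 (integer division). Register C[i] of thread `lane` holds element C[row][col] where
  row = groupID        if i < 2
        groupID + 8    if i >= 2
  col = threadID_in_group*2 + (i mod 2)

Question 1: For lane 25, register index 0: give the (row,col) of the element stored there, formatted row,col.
6,2

lane 25=>25/4=6, 25 mod 4=1
i=0  r:6+0=>6  c:2·1+0=>2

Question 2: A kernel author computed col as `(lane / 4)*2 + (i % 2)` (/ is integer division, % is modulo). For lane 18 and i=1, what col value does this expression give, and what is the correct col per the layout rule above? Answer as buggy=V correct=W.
buggy=9 correct=5

`(lane / 4)*2 + (i % 2)`[18,1]=>9
18: grp=4,tig=2
[1] (4+0,2*2+1) = (4,5)
col: 9 vs 5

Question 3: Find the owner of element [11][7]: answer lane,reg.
r=11->g=3,rb=1  c=7->t=3,b0=1
L=3*4+3=15  i=1*2+1=3

15,3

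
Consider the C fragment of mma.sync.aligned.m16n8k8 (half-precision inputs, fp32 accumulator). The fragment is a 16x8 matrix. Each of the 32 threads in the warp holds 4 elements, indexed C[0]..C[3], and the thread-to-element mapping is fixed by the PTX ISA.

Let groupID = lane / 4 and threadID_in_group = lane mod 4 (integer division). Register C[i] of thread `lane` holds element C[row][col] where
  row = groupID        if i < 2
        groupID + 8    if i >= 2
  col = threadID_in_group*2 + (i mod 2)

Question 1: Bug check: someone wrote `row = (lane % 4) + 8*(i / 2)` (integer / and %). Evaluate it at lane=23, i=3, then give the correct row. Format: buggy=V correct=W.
`(lane % 4) + 8*(i / 2)`[23,3]->11
L=23->gid=23>>2=5, tid=23&3=3
[3]->row 5+8=13  col 3·2+1=7
row: 11 vs 13

buggy=11 correct=13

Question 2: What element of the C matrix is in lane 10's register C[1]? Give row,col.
2,5

L=10→G=10>>2=2, T=10&3=2
[1]→row 2+0=2  col 2·2+1=5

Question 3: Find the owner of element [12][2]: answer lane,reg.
17,2

r:12=>grp=4,rB=1  c:2=>tig=1,lo=0
L=4*4+1=17  i=1*2+0=2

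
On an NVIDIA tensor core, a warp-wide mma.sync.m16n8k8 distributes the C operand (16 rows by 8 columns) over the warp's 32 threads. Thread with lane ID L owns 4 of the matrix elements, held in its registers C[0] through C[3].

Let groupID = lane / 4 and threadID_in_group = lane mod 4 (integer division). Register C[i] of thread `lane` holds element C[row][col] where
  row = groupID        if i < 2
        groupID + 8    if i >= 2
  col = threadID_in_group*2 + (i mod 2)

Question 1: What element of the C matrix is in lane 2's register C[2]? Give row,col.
lane 2: gid=0 (2/4), tid=2 (2%4)
i=2: r=0+8=8, c=2*2+0=4

8,4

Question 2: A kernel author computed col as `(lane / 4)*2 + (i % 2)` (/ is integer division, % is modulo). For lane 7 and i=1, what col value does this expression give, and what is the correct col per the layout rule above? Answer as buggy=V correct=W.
`(lane / 4)*2 + (i % 2)`[7,1]→3
lane 7: G=1 (7/4), T=3 (7%4)
i=1: r=1+0=1, c=3*2+1=7
col: 3 vs 7

buggy=3 correct=7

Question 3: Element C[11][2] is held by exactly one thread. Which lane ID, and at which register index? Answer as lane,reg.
r=11→G=3,rhi=1  c=2→T=1,p=0
L=3*4+1=13  i=1*2+0=2

13,2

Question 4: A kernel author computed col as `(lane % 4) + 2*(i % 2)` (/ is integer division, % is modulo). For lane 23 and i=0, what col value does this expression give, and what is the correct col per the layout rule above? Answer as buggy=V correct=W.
`(lane % 4) + 2*(i % 2)`[23,0]->3
lane 23->23/4=5, 23 mod 4=3
i=0  r:5+0->5  c:2·3+0->6
col: 3 vs 6

buggy=3 correct=6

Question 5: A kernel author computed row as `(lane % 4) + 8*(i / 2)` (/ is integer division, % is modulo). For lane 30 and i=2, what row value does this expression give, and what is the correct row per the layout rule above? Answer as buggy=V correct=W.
`(lane % 4) + 8*(i / 2)`[30,2]->10
lane 30: g=7 (30/4), t=2 (30%4)
i=2: r=7+8=15, c=2*2+0=4
row: 10 vs 15

buggy=10 correct=15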